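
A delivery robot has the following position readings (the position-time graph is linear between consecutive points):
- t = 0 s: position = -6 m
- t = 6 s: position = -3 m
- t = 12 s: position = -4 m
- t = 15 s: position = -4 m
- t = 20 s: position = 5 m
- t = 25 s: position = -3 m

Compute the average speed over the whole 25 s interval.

Average speed = (total path length)/(elapsed time); on a piecewise-linear x-t graph the path length is Σ|Δx|.
0–6 s: |Δx| = |-3 − -6| = 3 m
6–12 s: |Δx| = |-4 − -3| = 1 m
12–15 s: |Δx| = |-4 − -4| = 0 m
15–20 s: |Δx| = |5 − -4| = 9 m
20–25 s: |Δx| = |-3 − 5| = 8 m
Total path = 21 m; average speed = 21/25 = 0.84 m/s.

0.84 m/s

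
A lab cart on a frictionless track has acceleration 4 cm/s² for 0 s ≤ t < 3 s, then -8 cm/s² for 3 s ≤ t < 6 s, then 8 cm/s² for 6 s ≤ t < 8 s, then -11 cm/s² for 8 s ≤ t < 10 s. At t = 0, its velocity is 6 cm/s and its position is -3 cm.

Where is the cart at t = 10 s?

53 cm

On each constant-a segment, Δv = aΔt and Δx = v₀Δt + ½aΔt²; chain segment to segment.
0–3 s: v starts 6 cm/s; Δx = 6·3 + ½·4·3² = 36 cm; v ends 18 cm/s.
3–6 s: v starts 18 cm/s; Δx = 18·3 + ½·-8·3² = 18 cm; v ends -6 cm/s.
6–8 s: v starts -6 cm/s; Δx = -6·2 + ½·8·2² = 4 cm; v ends 10 cm/s.
8–10 s: v starts 10 cm/s; Δx = 10·2 + ½·-11·2² = -2 cm; v ends -12 cm/s.
x(10) = -3 + Σ Δx = 53 cm.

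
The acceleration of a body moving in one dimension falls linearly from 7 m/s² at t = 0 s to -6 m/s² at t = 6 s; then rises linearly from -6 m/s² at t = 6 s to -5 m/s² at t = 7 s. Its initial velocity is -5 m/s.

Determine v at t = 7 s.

Δv equals the area under the a-t graph; then v = v₀ + Δv.
0–6 s: ½(7 + -6)(6) = 3 m/s
6–7 s: ½(-6 + -5)(1) = -5.5 m/s
Δv = -2.5 m/s, so v(7) = -5 + (-2.5) = -7.5 m/s.

-7.5 m/s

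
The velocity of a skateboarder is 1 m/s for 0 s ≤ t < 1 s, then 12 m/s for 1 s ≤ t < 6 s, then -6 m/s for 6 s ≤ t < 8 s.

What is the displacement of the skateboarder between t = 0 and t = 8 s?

49 m

Displacement is the signed area under the v-t curve.
0–1 s: 1 × 1 = 1 m
1–6 s: 12 × 5 = 60 m
6–8 s: -6 × 2 = -12 m
Net displacement = 49 m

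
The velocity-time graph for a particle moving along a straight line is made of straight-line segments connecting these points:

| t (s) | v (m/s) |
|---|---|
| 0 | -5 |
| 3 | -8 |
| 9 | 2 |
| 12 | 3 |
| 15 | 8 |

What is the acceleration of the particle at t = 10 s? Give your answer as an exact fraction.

Acceleration is the slope of the v-t graph on 9–12 s: (3 − 2)/(12 − 9) = 1/3 m/s².

1/3 m/s²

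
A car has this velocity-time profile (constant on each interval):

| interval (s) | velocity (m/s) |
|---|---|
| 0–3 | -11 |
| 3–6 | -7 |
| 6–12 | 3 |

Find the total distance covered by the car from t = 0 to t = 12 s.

72 m

Total distance travelled is ∫|v| dt — sum the magnitudes of each area piece.
0–3 s: |-11| × 3 = 33 m
3–6 s: |-7| × 3 = 21 m
6–12 s: |3| × 6 = 18 m
Total distance = 72 m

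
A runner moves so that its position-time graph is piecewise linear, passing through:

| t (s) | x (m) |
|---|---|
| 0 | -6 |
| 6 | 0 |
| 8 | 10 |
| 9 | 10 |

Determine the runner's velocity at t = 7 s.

Velocity is the slope of the x-t graph on 6–8 s: (10 − 0)/(8 − 6) = 5 m/s.

5 m/s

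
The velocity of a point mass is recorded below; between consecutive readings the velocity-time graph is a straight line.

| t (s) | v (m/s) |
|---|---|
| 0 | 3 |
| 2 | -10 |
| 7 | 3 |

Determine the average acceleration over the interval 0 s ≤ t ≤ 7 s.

Average acceleration = Δv/Δt = (3 − 3)/(7 − 0) = 0 m/s².

0 m/s²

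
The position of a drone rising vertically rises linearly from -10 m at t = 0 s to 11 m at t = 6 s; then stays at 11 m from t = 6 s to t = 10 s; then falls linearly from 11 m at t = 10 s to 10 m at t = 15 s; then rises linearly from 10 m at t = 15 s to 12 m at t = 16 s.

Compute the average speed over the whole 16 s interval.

Average speed = (total path length)/(elapsed time); on a piecewise-linear x-t graph the path length is Σ|Δx|.
0–6 s: |Δx| = |11 − -10| = 21 m
6–10 s: |Δx| = |11 − 11| = 0 m
10–15 s: |Δx| = |10 − 11| = 1 m
15–16 s: |Δx| = |12 − 10| = 2 m
Total path = 24 m; average speed = 24/16 = 1.5 m/s.

1.5 m/s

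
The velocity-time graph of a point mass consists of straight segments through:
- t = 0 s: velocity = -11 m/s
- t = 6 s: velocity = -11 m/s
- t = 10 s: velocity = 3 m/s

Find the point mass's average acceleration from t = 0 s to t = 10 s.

1.4 m/s²

Average acceleration = Δv/Δt = (3 − -11)/(10 − 0) = 1.4 m/s².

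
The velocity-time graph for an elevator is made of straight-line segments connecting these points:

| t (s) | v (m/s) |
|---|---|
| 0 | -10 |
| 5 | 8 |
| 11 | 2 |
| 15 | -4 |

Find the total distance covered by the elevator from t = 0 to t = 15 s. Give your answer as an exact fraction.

535/9 m

Total distance travelled is ∫|v| dt — sum the magnitudes of each area piece.
0–5 s: v = 0 at t = 25/9 s; triangle areas 125/9 + 80/9 = 205/9 m
5–11 s: |½(8 + 2)(6)| = 30 m
11–15 s: v = 0 at t = 37/3 s; triangle areas 4/3 + 16/3 = 20/3 m
Total distance = 535/9 m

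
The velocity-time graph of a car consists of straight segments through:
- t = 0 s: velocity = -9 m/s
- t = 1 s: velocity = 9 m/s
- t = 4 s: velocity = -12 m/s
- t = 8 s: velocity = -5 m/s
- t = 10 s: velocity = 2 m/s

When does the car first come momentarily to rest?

v changes sign on 0–1 s (from -9 to 9); the graph is linear there, so v = 0 at t = 0 + (9)·(1 − 0)/(9 − -9) = 0.5 s.

t = 0.5 s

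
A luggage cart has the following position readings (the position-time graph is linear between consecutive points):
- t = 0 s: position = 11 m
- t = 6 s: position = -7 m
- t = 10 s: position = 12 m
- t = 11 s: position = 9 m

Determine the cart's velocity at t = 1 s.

Velocity is the slope of the x-t graph on 0–6 s: (-7 − 11)/(6 − 0) = -3 m/s.

-3 m/s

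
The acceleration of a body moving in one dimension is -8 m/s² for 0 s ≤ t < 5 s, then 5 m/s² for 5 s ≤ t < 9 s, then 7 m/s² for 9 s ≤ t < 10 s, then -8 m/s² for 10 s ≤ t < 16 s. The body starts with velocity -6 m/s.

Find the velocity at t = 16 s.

-67 m/s

Δv equals the area under the a-t graph; then v = v₀ + Δv.
0–5 s: -8 × 5 = -40 m/s
5–9 s: 5 × 4 = 20 m/s
9–10 s: 7 × 1 = 7 m/s
10–16 s: -8 × 6 = -48 m/s
Δv = -61 m/s, so v(16) = -6 + (-61) = -67 m/s.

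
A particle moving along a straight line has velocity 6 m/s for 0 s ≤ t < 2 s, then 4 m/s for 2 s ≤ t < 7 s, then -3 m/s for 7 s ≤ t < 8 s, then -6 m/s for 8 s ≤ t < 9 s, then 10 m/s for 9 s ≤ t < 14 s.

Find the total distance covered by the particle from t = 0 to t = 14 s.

91 m

Distance (not displacement) is the total path length: add the absolute areas under v-t.
0–2 s: |6| × 2 = 12 m
2–7 s: |4| × 5 = 20 m
7–8 s: |-3| × 1 = 3 m
8–9 s: |-6| × 1 = 6 m
9–14 s: |10| × 5 = 50 m
Total distance = 91 m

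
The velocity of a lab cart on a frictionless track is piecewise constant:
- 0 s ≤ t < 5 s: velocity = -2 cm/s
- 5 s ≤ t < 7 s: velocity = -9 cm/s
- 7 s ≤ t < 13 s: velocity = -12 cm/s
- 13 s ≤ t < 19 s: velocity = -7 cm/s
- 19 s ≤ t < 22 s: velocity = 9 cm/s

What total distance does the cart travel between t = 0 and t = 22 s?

169 cm

Distance (not displacement) is the total path length: add the absolute areas under v-t.
0–5 s: |-2| × 5 = 10 cm
5–7 s: |-9| × 2 = 18 cm
7–13 s: |-12| × 6 = 72 cm
13–19 s: |-7| × 6 = 42 cm
19–22 s: |9| × 3 = 27 cm
Total distance = 169 cm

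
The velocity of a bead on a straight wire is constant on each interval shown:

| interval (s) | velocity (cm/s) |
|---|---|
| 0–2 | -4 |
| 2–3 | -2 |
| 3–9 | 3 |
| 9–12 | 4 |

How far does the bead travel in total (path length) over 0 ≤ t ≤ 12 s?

Distance (not displacement) is the total path length: add the absolute areas under v-t.
0–2 s: |-4| × 2 = 8 cm
2–3 s: |-2| × 1 = 2 cm
3–9 s: |3| × 6 = 18 cm
9–12 s: |4| × 3 = 12 cm
Total distance = 40 cm

40 cm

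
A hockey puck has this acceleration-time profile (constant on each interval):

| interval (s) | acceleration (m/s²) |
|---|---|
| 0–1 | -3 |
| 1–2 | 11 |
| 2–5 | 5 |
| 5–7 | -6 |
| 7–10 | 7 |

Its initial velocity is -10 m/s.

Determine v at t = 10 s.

22 m/s

Δv equals the area under the a-t graph; then v = v₀ + Δv.
0–1 s: -3 × 1 = -3 m/s
1–2 s: 11 × 1 = 11 m/s
2–5 s: 5 × 3 = 15 m/s
5–7 s: -6 × 2 = -12 m/s
7–10 s: 7 × 3 = 21 m/s
Δv = 32 m/s, so v(10) = -10 + (32) = 22 m/s.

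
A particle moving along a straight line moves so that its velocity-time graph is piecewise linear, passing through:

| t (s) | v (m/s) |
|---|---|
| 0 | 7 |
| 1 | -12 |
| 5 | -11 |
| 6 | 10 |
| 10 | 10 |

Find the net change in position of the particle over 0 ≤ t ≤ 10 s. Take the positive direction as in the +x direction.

Displacement is the signed area under the v-t curve.
0–1 s: ½(7 + -12)(1) = -2.5 m
1–5 s: ½(-12 + -11)(4) = -46 m
5–6 s: ½(-11 + 10)(1) = -0.5 m
6–10 s: 10 × 4 = 40 m
Net displacement = -9 m

-9 m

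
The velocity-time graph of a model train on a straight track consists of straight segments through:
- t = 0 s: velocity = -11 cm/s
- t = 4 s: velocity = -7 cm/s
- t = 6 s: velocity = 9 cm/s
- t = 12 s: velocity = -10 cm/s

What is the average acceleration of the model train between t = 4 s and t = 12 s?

-0.375 cm/s²

Average acceleration = Δv/Δt = (-10 − -7)/(12 − 4) = -0.375 cm/s².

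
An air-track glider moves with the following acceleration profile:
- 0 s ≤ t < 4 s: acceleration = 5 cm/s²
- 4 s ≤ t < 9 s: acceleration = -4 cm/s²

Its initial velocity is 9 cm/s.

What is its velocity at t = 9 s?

Δv equals the area under the a-t graph; then v = v₀ + Δv.
0–4 s: 5 × 4 = 20 cm/s
4–9 s: -4 × 5 = -20 cm/s
Δv = 0 cm/s, so v(9) = 9 + (0) = 9 cm/s.

9 cm/s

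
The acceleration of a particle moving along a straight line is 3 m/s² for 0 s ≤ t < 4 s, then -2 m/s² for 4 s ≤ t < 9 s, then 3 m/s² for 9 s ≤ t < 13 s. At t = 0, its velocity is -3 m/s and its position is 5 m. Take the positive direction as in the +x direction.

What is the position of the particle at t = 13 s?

On each constant-a segment, Δv = aΔt and Δx = v₀Δt + ½aΔt²; chain segment to segment.
0–4 s: v starts -3 m/s; Δx = -3·4 + ½·3·4² = 12 m; v ends 9 m/s.
4–9 s: v starts 9 m/s; Δx = 9·5 + ½·-2·5² = 20 m; v ends -1 m/s.
9–13 s: v starts -1 m/s; Δx = -1·4 + ½·3·4² = 20 m; v ends 11 m/s.
x(13) = 5 + Σ Δx = 57 m.

57 m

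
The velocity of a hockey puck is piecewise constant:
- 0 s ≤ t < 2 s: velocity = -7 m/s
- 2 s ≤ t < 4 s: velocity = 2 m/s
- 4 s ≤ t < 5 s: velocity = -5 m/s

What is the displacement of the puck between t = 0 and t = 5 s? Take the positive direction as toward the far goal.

-15 m

Net displacement equals the area under the velocity-time graph (areas below the axis count negative).
0–2 s: -7 × 2 = -14 m
2–4 s: 2 × 2 = 4 m
4–5 s: -5 × 1 = -5 m
Net displacement = -15 m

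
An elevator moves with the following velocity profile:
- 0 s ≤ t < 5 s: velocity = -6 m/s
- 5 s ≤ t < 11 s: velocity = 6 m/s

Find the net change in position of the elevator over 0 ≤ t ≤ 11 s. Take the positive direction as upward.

6 m

Net displacement equals the area under the velocity-time graph (areas below the axis count negative).
0–5 s: -6 × 5 = -30 m
5–11 s: 6 × 6 = 36 m
Net displacement = 6 m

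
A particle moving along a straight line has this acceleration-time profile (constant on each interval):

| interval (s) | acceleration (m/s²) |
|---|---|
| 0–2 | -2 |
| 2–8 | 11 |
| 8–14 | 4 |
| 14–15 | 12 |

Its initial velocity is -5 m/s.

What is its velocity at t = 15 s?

Δv equals the area under the a-t graph; then v = v₀ + Δv.
0–2 s: -2 × 2 = -4 m/s
2–8 s: 11 × 6 = 66 m/s
8–14 s: 4 × 6 = 24 m/s
14–15 s: 12 × 1 = 12 m/s
Δv = 98 m/s, so v(15) = -5 + (98) = 93 m/s.

93 m/s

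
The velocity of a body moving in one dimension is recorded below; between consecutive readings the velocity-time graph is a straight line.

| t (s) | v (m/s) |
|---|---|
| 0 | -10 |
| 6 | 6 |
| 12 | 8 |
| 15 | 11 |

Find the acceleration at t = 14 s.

Acceleration is the slope of the v-t graph on 12–15 s: (11 − 8)/(15 − 12) = 1 m/s².

1 m/s²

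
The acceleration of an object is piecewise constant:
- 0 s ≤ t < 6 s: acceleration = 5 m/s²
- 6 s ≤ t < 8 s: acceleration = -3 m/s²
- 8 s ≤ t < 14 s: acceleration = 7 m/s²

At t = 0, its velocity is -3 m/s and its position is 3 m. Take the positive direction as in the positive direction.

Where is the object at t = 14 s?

On each constant-a segment, Δv = aΔt and Δx = v₀Δt + ½aΔt²; chain segment to segment.
0–6 s: v starts -3 m/s; Δx = -3·6 + ½·5·6² = 72 m; v ends 27 m/s.
6–8 s: v starts 27 m/s; Δx = 27·2 + ½·-3·2² = 48 m; v ends 21 m/s.
8–14 s: v starts 21 m/s; Δx = 21·6 + ½·7·6² = 252 m; v ends 63 m/s.
x(14) = 3 + Σ Δx = 375 m.

375 m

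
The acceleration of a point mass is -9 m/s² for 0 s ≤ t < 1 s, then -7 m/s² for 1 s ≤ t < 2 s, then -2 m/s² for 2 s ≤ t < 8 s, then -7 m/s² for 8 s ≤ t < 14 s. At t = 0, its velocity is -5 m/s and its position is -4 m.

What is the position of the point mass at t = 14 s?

On each constant-a segment, Δv = aΔt and Δx = v₀Δt + ½aΔt²; chain segment to segment.
0–1 s: v starts -5 m/s; Δx = -5·1 + ½·-9·1² = -9.5 m; v ends -14 m/s.
1–2 s: v starts -14 m/s; Δx = -14·1 + ½·-7·1² = -17.5 m; v ends -21 m/s.
2–8 s: v starts -21 m/s; Δx = -21·6 + ½·-2·6² = -162 m; v ends -33 m/s.
8–14 s: v starts -33 m/s; Δx = -33·6 + ½·-7·6² = -324 m; v ends -75 m/s.
x(14) = -4 + Σ Δx = -517 m.

-517 m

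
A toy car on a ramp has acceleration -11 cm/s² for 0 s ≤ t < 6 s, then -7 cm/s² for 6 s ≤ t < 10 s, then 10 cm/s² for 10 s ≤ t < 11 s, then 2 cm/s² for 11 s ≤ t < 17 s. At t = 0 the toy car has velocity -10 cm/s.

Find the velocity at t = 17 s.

-82 cm/s

Δv equals the area under the a-t graph; then v = v₀ + Δv.
0–6 s: -11 × 6 = -66 cm/s
6–10 s: -7 × 4 = -28 cm/s
10–11 s: 10 × 1 = 10 cm/s
11–17 s: 2 × 6 = 12 cm/s
Δv = -72 cm/s, so v(17) = -10 + (-72) = -82 cm/s.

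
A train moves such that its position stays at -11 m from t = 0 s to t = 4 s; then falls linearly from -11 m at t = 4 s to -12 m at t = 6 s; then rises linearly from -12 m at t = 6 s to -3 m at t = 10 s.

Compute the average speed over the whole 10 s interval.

Average speed = (total path length)/(elapsed time); on a piecewise-linear x-t graph the path length is Σ|Δx|.
0–4 s: |Δx| = |-11 − -11| = 0 m
4–6 s: |Δx| = |-12 − -11| = 1 m
6–10 s: |Δx| = |-3 − -12| = 9 m
Total path = 10 m; average speed = 10/10 = 1 m/s.

1 m/s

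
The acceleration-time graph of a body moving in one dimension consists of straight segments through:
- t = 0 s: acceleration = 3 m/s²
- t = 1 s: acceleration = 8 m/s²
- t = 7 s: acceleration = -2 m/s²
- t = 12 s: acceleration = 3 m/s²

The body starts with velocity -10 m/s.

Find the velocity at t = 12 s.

16 m/s

Δv equals the area under the a-t graph; then v = v₀ + Δv.
0–1 s: ½(3 + 8)(1) = 5.5 m/s
1–7 s: ½(8 + -2)(6) = 18 m/s
7–12 s: ½(-2 + 3)(5) = 2.5 m/s
Δv = 26 m/s, so v(12) = -10 + (26) = 16 m/s.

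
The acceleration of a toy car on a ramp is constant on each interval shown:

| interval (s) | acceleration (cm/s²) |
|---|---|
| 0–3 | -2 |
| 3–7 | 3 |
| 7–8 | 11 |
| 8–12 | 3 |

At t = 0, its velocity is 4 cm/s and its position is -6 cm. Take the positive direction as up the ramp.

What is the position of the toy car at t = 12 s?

On each constant-a segment, Δv = aΔt and Δx = v₀Δt + ½aΔt²; chain segment to segment.
0–3 s: v starts 4 cm/s; Δx = 4·3 + ½·-2·3² = 3 cm; v ends -2 cm/s.
3–7 s: v starts -2 cm/s; Δx = -2·4 + ½·3·4² = 16 cm; v ends 10 cm/s.
7–8 s: v starts 10 cm/s; Δx = 10·1 + ½·11·1² = 15.5 cm; v ends 21 cm/s.
8–12 s: v starts 21 cm/s; Δx = 21·4 + ½·3·4² = 108 cm; v ends 33 cm/s.
x(12) = -6 + Σ Δx = 136.5 cm.

136.5 cm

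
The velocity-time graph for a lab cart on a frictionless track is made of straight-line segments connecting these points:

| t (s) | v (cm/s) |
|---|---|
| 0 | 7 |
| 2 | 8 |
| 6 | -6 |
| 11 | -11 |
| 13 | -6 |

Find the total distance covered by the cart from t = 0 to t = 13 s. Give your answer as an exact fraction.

1243/14 cm

Total distance travelled is ∫|v| dt — sum the magnitudes of each area piece.
0–2 s: |½(7 + 8)(2)| = 15 cm
2–6 s: v = 0 at t = 30/7 s; triangle areas 64/7 + 36/7 = 100/7 cm
6–11 s: |½(-6 + -11)(5)| = 42.5 cm
11–13 s: |½(-11 + -6)(2)| = 17 cm
Total distance = 1243/14 cm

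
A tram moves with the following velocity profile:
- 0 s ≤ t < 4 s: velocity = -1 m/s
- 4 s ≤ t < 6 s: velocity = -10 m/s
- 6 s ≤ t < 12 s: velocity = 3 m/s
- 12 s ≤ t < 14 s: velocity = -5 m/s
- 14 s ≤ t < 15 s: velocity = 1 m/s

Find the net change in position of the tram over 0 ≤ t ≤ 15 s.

-15 m

Displacement is the signed area under the v-t curve.
0–4 s: -1 × 4 = -4 m
4–6 s: -10 × 2 = -20 m
6–12 s: 3 × 6 = 18 m
12–14 s: -5 × 2 = -10 m
14–15 s: 1 × 1 = 1 m
Net displacement = -15 m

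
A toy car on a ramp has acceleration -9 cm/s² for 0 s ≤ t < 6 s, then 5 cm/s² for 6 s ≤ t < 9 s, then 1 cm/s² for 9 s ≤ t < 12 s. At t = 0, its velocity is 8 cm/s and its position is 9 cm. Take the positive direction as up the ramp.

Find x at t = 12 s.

On each constant-a segment, Δv = aΔt and Δx = v₀Δt + ½aΔt²; chain segment to segment.
0–6 s: v starts 8 cm/s; Δx = 8·6 + ½·-9·6² = -114 cm; v ends -46 cm/s.
6–9 s: v starts -46 cm/s; Δx = -46·3 + ½·5·3² = -115.5 cm; v ends -31 cm/s.
9–12 s: v starts -31 cm/s; Δx = -31·3 + ½·1·3² = -88.5 cm; v ends -28 cm/s.
x(12) = 9 + Σ Δx = -309 cm.

-309 cm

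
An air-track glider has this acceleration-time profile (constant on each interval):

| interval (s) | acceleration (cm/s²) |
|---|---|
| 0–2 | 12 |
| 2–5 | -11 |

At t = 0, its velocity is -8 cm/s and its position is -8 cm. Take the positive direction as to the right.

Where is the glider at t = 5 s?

-1.5 cm

On each constant-a segment, Δv = aΔt and Δx = v₀Δt + ½aΔt²; chain segment to segment.
0–2 s: v starts -8 cm/s; Δx = -8·2 + ½·12·2² = 8 cm; v ends 16 cm/s.
2–5 s: v starts 16 cm/s; Δx = 16·3 + ½·-11·3² = -1.5 cm; v ends -17 cm/s.
x(5) = -8 + Σ Δx = -1.5 cm.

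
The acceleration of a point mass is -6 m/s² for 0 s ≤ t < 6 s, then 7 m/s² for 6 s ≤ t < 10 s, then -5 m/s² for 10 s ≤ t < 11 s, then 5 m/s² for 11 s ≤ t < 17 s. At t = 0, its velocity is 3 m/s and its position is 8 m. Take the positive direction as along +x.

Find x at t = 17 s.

-135.5 m

On each constant-a segment, Δv = aΔt and Δx = v₀Δt + ½aΔt²; chain segment to segment.
0–6 s: v starts 3 m/s; Δx = 3·6 + ½·-6·6² = -90 m; v ends -33 m/s.
6–10 s: v starts -33 m/s; Δx = -33·4 + ½·7·4² = -76 m; v ends -5 m/s.
10–11 s: v starts -5 m/s; Δx = -5·1 + ½·-5·1² = -7.5 m; v ends -10 m/s.
11–17 s: v starts -10 m/s; Δx = -10·6 + ½·5·6² = 30 m; v ends 20 m/s.
x(17) = 8 + Σ Δx = -135.5 m.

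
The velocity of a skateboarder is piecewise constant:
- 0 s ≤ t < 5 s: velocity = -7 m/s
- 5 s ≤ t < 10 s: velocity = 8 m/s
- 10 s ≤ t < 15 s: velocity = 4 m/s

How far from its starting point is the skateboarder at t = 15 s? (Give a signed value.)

25 m

Displacement is the signed area under the v-t curve.
0–5 s: -7 × 5 = -35 m
5–10 s: 8 × 5 = 40 m
10–15 s: 4 × 5 = 20 m
Net displacement = 25 m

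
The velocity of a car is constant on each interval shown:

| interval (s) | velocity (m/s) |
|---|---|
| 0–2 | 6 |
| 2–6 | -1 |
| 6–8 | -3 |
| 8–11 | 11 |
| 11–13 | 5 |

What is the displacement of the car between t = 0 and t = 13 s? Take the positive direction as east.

Net displacement equals the area under the velocity-time graph (areas below the axis count negative).
0–2 s: 6 × 2 = 12 m
2–6 s: -1 × 4 = -4 m
6–8 s: -3 × 2 = -6 m
8–11 s: 11 × 3 = 33 m
11–13 s: 5 × 2 = 10 m
Net displacement = 45 m

45 m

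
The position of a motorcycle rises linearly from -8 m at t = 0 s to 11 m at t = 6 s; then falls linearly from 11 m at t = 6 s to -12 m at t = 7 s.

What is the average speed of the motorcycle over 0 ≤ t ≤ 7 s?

6 m/s

Average speed = (total path length)/(elapsed time); on a piecewise-linear x-t graph the path length is Σ|Δx|.
0–6 s: |Δx| = |11 − -8| = 19 m
6–7 s: |Δx| = |-12 − 11| = 23 m
Total path = 42 m; average speed = 42/7 = 6 m/s.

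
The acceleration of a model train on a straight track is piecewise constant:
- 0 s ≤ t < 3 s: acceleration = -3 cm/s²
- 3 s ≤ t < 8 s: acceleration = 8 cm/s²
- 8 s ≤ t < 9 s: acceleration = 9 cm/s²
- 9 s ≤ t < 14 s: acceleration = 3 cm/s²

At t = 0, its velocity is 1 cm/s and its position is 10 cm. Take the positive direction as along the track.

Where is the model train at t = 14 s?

338.5 cm

On each constant-a segment, Δv = aΔt and Δx = v₀Δt + ½aΔt²; chain segment to segment.
0–3 s: v starts 1 cm/s; Δx = 1·3 + ½·-3·3² = -10.5 cm; v ends -8 cm/s.
3–8 s: v starts -8 cm/s; Δx = -8·5 + ½·8·5² = 60 cm; v ends 32 cm/s.
8–9 s: v starts 32 cm/s; Δx = 32·1 + ½·9·1² = 36.5 cm; v ends 41 cm/s.
9–14 s: v starts 41 cm/s; Δx = 41·5 + ½·3·5² = 242.5 cm; v ends 56 cm/s.
x(14) = 10 + Σ Δx = 338.5 cm.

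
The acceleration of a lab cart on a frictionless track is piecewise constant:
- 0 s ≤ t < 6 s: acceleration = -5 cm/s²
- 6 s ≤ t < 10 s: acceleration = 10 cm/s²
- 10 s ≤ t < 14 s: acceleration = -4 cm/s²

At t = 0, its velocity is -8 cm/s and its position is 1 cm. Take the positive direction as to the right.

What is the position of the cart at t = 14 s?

-233 cm

On each constant-a segment, Δv = aΔt and Δx = v₀Δt + ½aΔt²; chain segment to segment.
0–6 s: v starts -8 cm/s; Δx = -8·6 + ½·-5·6² = -138 cm; v ends -38 cm/s.
6–10 s: v starts -38 cm/s; Δx = -38·4 + ½·10·4² = -72 cm; v ends 2 cm/s.
10–14 s: v starts 2 cm/s; Δx = 2·4 + ½·-4·4² = -24 cm; v ends -14 cm/s.
x(14) = 1 + Σ Δx = -233 cm.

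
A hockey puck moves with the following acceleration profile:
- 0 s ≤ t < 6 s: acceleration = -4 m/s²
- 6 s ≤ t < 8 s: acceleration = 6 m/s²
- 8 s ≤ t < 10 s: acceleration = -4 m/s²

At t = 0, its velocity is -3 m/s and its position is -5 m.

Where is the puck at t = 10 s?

-175 m

On each constant-a segment, Δv = aΔt and Δx = v₀Δt + ½aΔt²; chain segment to segment.
0–6 s: v starts -3 m/s; Δx = -3·6 + ½·-4·6² = -90 m; v ends -27 m/s.
6–8 s: v starts -27 m/s; Δx = -27·2 + ½·6·2² = -42 m; v ends -15 m/s.
8–10 s: v starts -15 m/s; Δx = -15·2 + ½·-4·2² = -38 m; v ends -23 m/s.
x(10) = -5 + Σ Δx = -175 m.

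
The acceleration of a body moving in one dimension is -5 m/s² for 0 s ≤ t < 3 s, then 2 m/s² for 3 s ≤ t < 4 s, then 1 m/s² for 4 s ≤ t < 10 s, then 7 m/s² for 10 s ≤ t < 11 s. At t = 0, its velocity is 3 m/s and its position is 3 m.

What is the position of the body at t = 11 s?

On each constant-a segment, Δv = aΔt and Δx = v₀Δt + ½aΔt²; chain segment to segment.
0–3 s: v starts 3 m/s; Δx = 3·3 + ½·-5·3² = -13.5 m; v ends -12 m/s.
3–4 s: v starts -12 m/s; Δx = -12·1 + ½·2·1² = -11 m; v ends -10 m/s.
4–10 s: v starts -10 m/s; Δx = -10·6 + ½·1·6² = -42 m; v ends -4 m/s.
10–11 s: v starts -4 m/s; Δx = -4·1 + ½·7·1² = -0.5 m; v ends 3 m/s.
x(11) = 3 + Σ Δx = -64 m.

-64 m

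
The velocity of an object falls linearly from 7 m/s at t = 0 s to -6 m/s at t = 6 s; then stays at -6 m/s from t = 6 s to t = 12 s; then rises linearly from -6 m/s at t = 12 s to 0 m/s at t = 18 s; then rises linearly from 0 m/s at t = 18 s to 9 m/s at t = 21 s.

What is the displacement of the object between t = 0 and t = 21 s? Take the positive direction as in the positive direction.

Displacement is the signed area under the v-t curve.
0–6 s: ½(7 + -6)(6) = 3 m
6–12 s: -6 × 6 = -36 m
12–18 s: ½(-6 + 0)(6) = -18 m
18–21 s: ½(0 + 9)(3) = 13.5 m
Net displacement = -37.5 m

-37.5 m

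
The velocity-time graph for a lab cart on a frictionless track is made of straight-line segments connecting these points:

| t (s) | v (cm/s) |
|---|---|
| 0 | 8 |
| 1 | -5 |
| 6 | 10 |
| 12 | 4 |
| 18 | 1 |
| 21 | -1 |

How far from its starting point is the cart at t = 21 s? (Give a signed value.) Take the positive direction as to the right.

Net displacement equals the area under the velocity-time graph (areas below the axis count negative).
0–1 s: ½(8 + -5)(1) = 1.5 cm
1–6 s: ½(-5 + 10)(5) = 12.5 cm
6–12 s: ½(10 + 4)(6) = 42 cm
12–18 s: ½(4 + 1)(6) = 15 cm
18–21 s: ½(1 + -1)(3) = 0 cm
Net displacement = 71 cm

71 cm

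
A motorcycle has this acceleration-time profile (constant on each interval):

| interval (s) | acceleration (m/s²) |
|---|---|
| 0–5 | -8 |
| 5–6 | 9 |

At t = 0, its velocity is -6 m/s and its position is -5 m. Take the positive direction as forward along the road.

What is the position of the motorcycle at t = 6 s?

On each constant-a segment, Δv = aΔt and Δx = v₀Δt + ½aΔt²; chain segment to segment.
0–5 s: v starts -6 m/s; Δx = -6·5 + ½·-8·5² = -130 m; v ends -46 m/s.
5–6 s: v starts -46 m/s; Δx = -46·1 + ½·9·1² = -41.5 m; v ends -37 m/s.
x(6) = -5 + Σ Δx = -176.5 m.

-176.5 m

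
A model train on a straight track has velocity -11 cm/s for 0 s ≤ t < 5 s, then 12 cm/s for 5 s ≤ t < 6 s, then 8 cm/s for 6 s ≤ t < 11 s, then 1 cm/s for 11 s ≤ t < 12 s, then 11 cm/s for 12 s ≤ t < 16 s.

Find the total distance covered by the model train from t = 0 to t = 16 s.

152 cm

Total distance travelled is ∫|v| dt — sum the magnitudes of each area piece.
0–5 s: |-11| × 5 = 55 cm
5–6 s: |12| × 1 = 12 cm
6–11 s: |8| × 5 = 40 cm
11–12 s: |1| × 1 = 1 cm
12–16 s: |11| × 4 = 44 cm
Total distance = 152 cm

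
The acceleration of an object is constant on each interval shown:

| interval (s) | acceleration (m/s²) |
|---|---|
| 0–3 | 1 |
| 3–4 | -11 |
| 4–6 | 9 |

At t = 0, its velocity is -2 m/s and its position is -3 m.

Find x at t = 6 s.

On each constant-a segment, Δv = aΔt and Δx = v₀Δt + ½aΔt²; chain segment to segment.
0–3 s: v starts -2 m/s; Δx = -2·3 + ½·1·3² = -1.5 m; v ends 1 m/s.
3–4 s: v starts 1 m/s; Δx = 1·1 + ½·-11·1² = -4.5 m; v ends -10 m/s.
4–6 s: v starts -10 m/s; Δx = -10·2 + ½·9·2² = -2 m; v ends 8 m/s.
x(6) = -3 + Σ Δx = -11 m.

-11 m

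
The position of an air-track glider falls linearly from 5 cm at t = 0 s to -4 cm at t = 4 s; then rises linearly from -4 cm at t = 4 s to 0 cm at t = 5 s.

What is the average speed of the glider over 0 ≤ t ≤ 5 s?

Average speed = (total path length)/(elapsed time); on a piecewise-linear x-t graph the path length is Σ|Δx|.
0–4 s: |Δx| = |-4 − 5| = 9 cm
4–5 s: |Δx| = |0 − -4| = 4 cm
Total path = 13 cm; average speed = 13/5 = 2.6 cm/s.

2.6 cm/s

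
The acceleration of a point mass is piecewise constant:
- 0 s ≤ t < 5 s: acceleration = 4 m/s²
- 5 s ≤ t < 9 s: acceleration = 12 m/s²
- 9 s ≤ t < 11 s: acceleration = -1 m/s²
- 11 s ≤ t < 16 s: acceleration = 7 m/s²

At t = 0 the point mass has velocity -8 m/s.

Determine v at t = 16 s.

Δv equals the area under the a-t graph; then v = v₀ + Δv.
0–5 s: 4 × 5 = 20 m/s
5–9 s: 12 × 4 = 48 m/s
9–11 s: -1 × 2 = -2 m/s
11–16 s: 7 × 5 = 35 m/s
Δv = 101 m/s, so v(16) = -8 + (101) = 93 m/s.

93 m/s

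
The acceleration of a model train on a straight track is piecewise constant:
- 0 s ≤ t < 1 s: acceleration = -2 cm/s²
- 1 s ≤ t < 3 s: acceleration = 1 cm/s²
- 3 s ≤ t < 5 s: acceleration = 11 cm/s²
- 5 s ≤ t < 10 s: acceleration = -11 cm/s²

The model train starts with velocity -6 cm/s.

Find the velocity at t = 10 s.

Δv equals the area under the a-t graph; then v = v₀ + Δv.
0–1 s: -2 × 1 = -2 cm/s
1–3 s: 1 × 2 = 2 cm/s
3–5 s: 11 × 2 = 22 cm/s
5–10 s: -11 × 5 = -55 cm/s
Δv = -33 cm/s, so v(10) = -6 + (-33) = -39 cm/s.

-39 cm/s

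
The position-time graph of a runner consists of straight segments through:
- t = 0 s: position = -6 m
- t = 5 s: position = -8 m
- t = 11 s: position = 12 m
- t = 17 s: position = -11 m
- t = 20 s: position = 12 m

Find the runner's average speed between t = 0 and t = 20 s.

3.4 m/s

Average speed = (total path length)/(elapsed time); on a piecewise-linear x-t graph the path length is Σ|Δx|.
0–5 s: |Δx| = |-8 − -6| = 2 m
5–11 s: |Δx| = |12 − -8| = 20 m
11–17 s: |Δx| = |-11 − 12| = 23 m
17–20 s: |Δx| = |12 − -11| = 23 m
Total path = 68 m; average speed = 68/20 = 3.4 m/s.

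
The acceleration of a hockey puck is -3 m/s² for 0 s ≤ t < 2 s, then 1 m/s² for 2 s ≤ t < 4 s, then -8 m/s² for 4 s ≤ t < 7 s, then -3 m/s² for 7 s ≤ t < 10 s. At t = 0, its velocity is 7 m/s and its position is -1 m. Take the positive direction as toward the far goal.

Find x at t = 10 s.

On each constant-a segment, Δv = aΔt and Δx = v₀Δt + ½aΔt²; chain segment to segment.
0–2 s: v starts 7 m/s; Δx = 7·2 + ½·-3·2² = 8 m; v ends 1 m/s.
2–4 s: v starts 1 m/s; Δx = 1·2 + ½·1·2² = 4 m; v ends 3 m/s.
4–7 s: v starts 3 m/s; Δx = 3·3 + ½·-8·3² = -27 m; v ends -21 m/s.
7–10 s: v starts -21 m/s; Δx = -21·3 + ½·-3·3² = -76.5 m; v ends -30 m/s.
x(10) = -1 + Σ Δx = -92.5 m.

-92.5 m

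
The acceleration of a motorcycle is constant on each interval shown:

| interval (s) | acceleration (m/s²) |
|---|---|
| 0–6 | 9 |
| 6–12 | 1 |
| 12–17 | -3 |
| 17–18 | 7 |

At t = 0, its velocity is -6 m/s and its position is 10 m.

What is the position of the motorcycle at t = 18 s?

On each constant-a segment, Δv = aΔt and Δx = v₀Δt + ½aΔt²; chain segment to segment.
0–6 s: v starts -6 m/s; Δx = -6·6 + ½·9·6² = 126 m; v ends 48 m/s.
6–12 s: v starts 48 m/s; Δx = 48·6 + ½·1·6² = 306 m; v ends 54 m/s.
12–17 s: v starts 54 m/s; Δx = 54·5 + ½·-3·5² = 232.5 m; v ends 39 m/s.
17–18 s: v starts 39 m/s; Δx = 39·1 + ½·7·1² = 42.5 m; v ends 46 m/s.
x(18) = 10 + Σ Δx = 717 m.

717 m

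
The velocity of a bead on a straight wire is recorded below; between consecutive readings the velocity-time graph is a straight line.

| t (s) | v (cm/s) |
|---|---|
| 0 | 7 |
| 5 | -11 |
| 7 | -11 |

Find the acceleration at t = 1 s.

-3.6 cm/s²

Acceleration is the slope of the v-t graph on 0–5 s: (-11 − 7)/(5 − 0) = -3.6 cm/s².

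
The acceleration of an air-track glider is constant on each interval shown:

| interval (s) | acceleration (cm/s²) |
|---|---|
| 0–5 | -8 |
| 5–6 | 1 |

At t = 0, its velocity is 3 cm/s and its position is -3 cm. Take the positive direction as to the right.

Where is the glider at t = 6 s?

On each constant-a segment, Δv = aΔt and Δx = v₀Δt + ½aΔt²; chain segment to segment.
0–5 s: v starts 3 cm/s; Δx = 3·5 + ½·-8·5² = -85 cm; v ends -37 cm/s.
5–6 s: v starts -37 cm/s; Δx = -37·1 + ½·1·1² = -36.5 cm; v ends -36 cm/s.
x(6) = -3 + Σ Δx = -124.5 cm.

-124.5 cm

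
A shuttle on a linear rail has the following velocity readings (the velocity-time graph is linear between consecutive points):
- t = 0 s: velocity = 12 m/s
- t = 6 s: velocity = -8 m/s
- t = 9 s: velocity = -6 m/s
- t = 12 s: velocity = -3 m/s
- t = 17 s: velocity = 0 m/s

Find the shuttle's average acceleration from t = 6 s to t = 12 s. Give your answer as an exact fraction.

Average acceleration = Δv/Δt = (-3 − -8)/(12 − 6) = 5/6 m/s².

5/6 m/s²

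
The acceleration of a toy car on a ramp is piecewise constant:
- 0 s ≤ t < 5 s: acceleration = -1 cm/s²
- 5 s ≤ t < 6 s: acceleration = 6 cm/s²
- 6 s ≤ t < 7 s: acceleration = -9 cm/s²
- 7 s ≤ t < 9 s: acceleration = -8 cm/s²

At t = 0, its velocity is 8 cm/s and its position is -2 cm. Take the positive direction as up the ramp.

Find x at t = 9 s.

20 cm

On each constant-a segment, Δv = aΔt and Δx = v₀Δt + ½aΔt²; chain segment to segment.
0–5 s: v starts 8 cm/s; Δx = 8·5 + ½·-1·5² = 27.5 cm; v ends 3 cm/s.
5–6 s: v starts 3 cm/s; Δx = 3·1 + ½·6·1² = 6 cm; v ends 9 cm/s.
6–7 s: v starts 9 cm/s; Δx = 9·1 + ½·-9·1² = 4.5 cm; v ends 0 cm/s.
7–9 s: v starts 0 cm/s; Δx = 0·2 + ½·-8·2² = -16 cm; v ends -16 cm/s.
x(9) = -2 + Σ Δx = 20 cm.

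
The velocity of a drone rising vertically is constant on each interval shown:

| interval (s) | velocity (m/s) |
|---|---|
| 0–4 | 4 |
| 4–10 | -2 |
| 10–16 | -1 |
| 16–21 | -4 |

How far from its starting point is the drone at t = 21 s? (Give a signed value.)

Net displacement equals the area under the velocity-time graph (areas below the axis count negative).
0–4 s: 4 × 4 = 16 m
4–10 s: -2 × 6 = -12 m
10–16 s: -1 × 6 = -6 m
16–21 s: -4 × 5 = -20 m
Net displacement = -22 m

-22 m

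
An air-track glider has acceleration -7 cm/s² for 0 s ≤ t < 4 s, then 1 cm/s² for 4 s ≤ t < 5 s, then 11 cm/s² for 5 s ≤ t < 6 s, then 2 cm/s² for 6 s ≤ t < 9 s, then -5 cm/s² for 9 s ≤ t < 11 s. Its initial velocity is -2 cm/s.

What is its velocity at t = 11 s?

Δv equals the area under the a-t graph; then v = v₀ + Δv.
0–4 s: -7 × 4 = -28 cm/s
4–5 s: 1 × 1 = 1 cm/s
5–6 s: 11 × 1 = 11 cm/s
6–9 s: 2 × 3 = 6 cm/s
9–11 s: -5 × 2 = -10 cm/s
Δv = -20 cm/s, so v(11) = -2 + (-20) = -22 cm/s.

-22 cm/s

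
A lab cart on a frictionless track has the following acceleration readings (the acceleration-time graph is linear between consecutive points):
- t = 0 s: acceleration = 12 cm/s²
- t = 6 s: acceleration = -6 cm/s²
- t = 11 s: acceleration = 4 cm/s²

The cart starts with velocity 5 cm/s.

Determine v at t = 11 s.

18 cm/s

Δv equals the area under the a-t graph; then v = v₀ + Δv.
0–6 s: ½(12 + -6)(6) = 18 cm/s
6–11 s: ½(-6 + 4)(5) = -5 cm/s
Δv = 13 cm/s, so v(11) = 5 + (13) = 18 cm/s.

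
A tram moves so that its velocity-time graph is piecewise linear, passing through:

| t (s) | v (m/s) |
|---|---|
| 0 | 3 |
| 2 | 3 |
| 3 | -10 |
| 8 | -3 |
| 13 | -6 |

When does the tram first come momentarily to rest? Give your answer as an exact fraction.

t = 29/13 s

v changes sign on 2–3 s (from 3 to -10); the graph is linear there, so v = 0 at t = 2 + (-3)·(3 − 2)/(-10 − 3) = 29/13 s.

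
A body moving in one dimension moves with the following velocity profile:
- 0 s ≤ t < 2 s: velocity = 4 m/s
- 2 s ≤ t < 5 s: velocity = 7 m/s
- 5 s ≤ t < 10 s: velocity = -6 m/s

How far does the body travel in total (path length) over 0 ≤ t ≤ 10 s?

59 m

Total distance travelled is ∫|v| dt — sum the magnitudes of each area piece.
0–2 s: |4| × 2 = 8 m
2–5 s: |7| × 3 = 21 m
5–10 s: |-6| × 5 = 30 m
Total distance = 59 m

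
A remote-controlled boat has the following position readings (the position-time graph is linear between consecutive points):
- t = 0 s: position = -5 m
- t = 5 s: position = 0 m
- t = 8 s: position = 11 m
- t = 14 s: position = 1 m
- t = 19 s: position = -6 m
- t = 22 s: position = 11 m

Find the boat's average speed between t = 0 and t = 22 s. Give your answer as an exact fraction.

Average speed = (total path length)/(elapsed time); on a piecewise-linear x-t graph the path length is Σ|Δx|.
0–5 s: |Δx| = |0 − -5| = 5 m
5–8 s: |Δx| = |11 − 0| = 11 m
8–14 s: |Δx| = |1 − 11| = 10 m
14–19 s: |Δx| = |-6 − 1| = 7 m
19–22 s: |Δx| = |11 − -6| = 17 m
Total path = 50 m; average speed = 50/22 = 25/11 m/s.

25/11 m/s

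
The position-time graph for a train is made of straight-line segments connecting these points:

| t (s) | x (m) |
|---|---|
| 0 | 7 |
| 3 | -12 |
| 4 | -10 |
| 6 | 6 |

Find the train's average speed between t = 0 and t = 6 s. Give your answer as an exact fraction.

37/6 m/s

Average speed = (total path length)/(elapsed time); on a piecewise-linear x-t graph the path length is Σ|Δx|.
0–3 s: |Δx| = |-12 − 7| = 19 m
3–4 s: |Δx| = |-10 − -12| = 2 m
4–6 s: |Δx| = |6 − -10| = 16 m
Total path = 37 m; average speed = 37/6 = 37/6 m/s.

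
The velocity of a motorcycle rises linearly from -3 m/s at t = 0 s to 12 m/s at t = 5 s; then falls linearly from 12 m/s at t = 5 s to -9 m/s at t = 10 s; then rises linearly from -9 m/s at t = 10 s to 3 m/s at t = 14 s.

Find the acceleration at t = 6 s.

Acceleration is the slope of the v-t graph on 5–10 s: (-9 − 12)/(10 − 5) = -4.2 m/s².

-4.2 m/s²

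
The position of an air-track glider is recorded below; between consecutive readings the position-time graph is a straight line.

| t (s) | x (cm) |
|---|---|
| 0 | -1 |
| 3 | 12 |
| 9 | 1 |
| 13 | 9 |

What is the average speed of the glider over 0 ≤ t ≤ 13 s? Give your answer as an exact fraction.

32/13 cm/s

Average speed = (total path length)/(elapsed time); on a piecewise-linear x-t graph the path length is Σ|Δx|.
0–3 s: |Δx| = |12 − -1| = 13 cm
3–9 s: |Δx| = |1 − 12| = 11 cm
9–13 s: |Δx| = |9 − 1| = 8 cm
Total path = 32 cm; average speed = 32/13 = 32/13 cm/s.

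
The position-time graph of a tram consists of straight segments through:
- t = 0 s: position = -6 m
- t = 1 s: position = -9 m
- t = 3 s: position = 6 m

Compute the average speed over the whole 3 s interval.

6 m/s

Average speed = (total path length)/(elapsed time); on a piecewise-linear x-t graph the path length is Σ|Δx|.
0–1 s: |Δx| = |-9 − -6| = 3 m
1–3 s: |Δx| = |6 − -9| = 15 m
Total path = 18 m; average speed = 18/3 = 6 m/s.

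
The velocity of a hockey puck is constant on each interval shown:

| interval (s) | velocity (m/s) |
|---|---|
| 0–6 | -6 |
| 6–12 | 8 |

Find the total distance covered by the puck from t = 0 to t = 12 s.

Distance (not displacement) is the total path length: add the absolute areas under v-t.
0–6 s: |-6| × 6 = 36 m
6–12 s: |8| × 6 = 48 m
Total distance = 84 m

84 m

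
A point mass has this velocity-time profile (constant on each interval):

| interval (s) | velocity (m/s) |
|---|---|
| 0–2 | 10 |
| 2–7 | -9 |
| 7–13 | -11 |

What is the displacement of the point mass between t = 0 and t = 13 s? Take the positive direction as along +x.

Net displacement equals the area under the velocity-time graph (areas below the axis count negative).
0–2 s: 10 × 2 = 20 m
2–7 s: -9 × 5 = -45 m
7–13 s: -11 × 6 = -66 m
Net displacement = -91 m

-91 m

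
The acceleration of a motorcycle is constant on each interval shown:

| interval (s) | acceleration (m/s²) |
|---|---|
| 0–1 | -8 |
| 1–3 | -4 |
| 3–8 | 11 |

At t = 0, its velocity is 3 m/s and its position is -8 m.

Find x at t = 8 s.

On each constant-a segment, Δv = aΔt and Δx = v₀Δt + ½aΔt²; chain segment to segment.
0–1 s: v starts 3 m/s; Δx = 3·1 + ½·-8·1² = -1 m; v ends -5 m/s.
1–3 s: v starts -5 m/s; Δx = -5·2 + ½·-4·2² = -18 m; v ends -13 m/s.
3–8 s: v starts -13 m/s; Δx = -13·5 + ½·11·5² = 72.5 m; v ends 42 m/s.
x(8) = -8 + Σ Δx = 45.5 m.

45.5 m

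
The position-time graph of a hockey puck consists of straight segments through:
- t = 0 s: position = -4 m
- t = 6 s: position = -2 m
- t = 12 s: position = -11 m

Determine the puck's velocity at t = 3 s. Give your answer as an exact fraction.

Velocity is the slope of the x-t graph on 0–6 s: (-2 − -4)/(6 − 0) = 1/3 m/s.

1/3 m/s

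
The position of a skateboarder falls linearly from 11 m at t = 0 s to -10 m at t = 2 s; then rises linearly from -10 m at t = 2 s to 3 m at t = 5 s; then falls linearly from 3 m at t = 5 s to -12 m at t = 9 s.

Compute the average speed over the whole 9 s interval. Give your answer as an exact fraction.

Average speed = (total path length)/(elapsed time); on a piecewise-linear x-t graph the path length is Σ|Δx|.
0–2 s: |Δx| = |-10 − 11| = 21 m
2–5 s: |Δx| = |3 − -10| = 13 m
5–9 s: |Δx| = |-12 − 3| = 15 m
Total path = 49 m; average speed = 49/9 = 49/9 m/s.

49/9 m/s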